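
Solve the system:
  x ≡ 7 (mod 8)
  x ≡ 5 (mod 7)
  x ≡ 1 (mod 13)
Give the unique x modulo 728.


Moduli 8, 7, 13 are pairwise coprime; by CRT there is a unique solution modulo M = 8 · 7 · 13 = 728.
Solve pairwise, accumulating the modulus:
  Start with x ≡ 7 (mod 8).
  Combine with x ≡ 5 (mod 7): since gcd(8, 7) = 1, we get a unique residue mod 56.
    Write x = 7 + 8·t and substitute into x ≡ 5 (mod 7): 8·t ≡ 5 − 7 = -2 (mod 7).
    Reduce coefficients mod 7: 1·t ≡ 5 (mod 7).
    So t ≡ 5 (mod 7).
    Then x = 7 + 8·5 = 47, valid modulo lcm(8, 7) = 56: x ≡ 47 (mod 56).
  Combine with x ≡ 1 (mod 13): since gcd(56, 13) = 1, we get a unique residue mod 728.
    Write x = 47 + 56·t and substitute into x ≡ 1 (mod 13): 56·t ≡ 1 − 47 = -46 (mod 13).
    Reduce coefficients mod 13: 4·t ≡ 6 (mod 13).
    The inverse of 4 mod 13 is 10 (since 4·10 = 40 = 3·13 + 1), so t ≡ 10·6 = 60 ≡ 8 (mod 13).
    Then x = 47 + 56·8 = 495, valid modulo lcm(56, 13) = 728: x ≡ 495 (mod 728).
Verify: 495 mod 8 = 7 ✓, 495 mod 7 = 5 ✓, 495 mod 13 = 1 ✓.

x ≡ 495 (mod 728).


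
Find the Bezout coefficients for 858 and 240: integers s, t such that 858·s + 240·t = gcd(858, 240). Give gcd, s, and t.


Euclidean algorithm on (858, 240) — divide until remainder is 0:
  858 = 3 · 240 + 138
  240 = 1 · 138 + 102
  138 = 1 · 102 + 36
  102 = 2 · 36 + 30
  36 = 1 · 30 + 6
  30 = 5 · 6 + 0
gcd(858, 240) = 6.
Track Bezout coefficients alongside the remainders: start with r₀ = 858 = a·1 + b·0 (s = 1, t = 0) and r₁ = 240 = a·0 + b·1 (s = 0, t = 1); each new remainder r_{k+1} = r_{k-1} − q_k·r_k inherits s_{k+1} = s_{k-1} − q_k·s_k, t_{k+1} = t_{k-1} − q_k·t_k, so r_k = a·s_k + b·t_k at every step:
  q = 3: r = 138, s = 1 − 3·0 = 1, t = 0 − 3·1 = -3  (check: 858·1 + 240·(-3) = 138)
  q = 1: r = 102, s = 0 − 1·1 = -1, t = 1 − 1·(-3) = 4  (check: 858·(-1) + 240·4 = 102)
  q = 1: r = 36, s = 1 − 1·(-1) = 2, t = -3 − 1·4 = -7  (check: 858·2 + 240·(-7) = 36)
  q = 2: r = 30, s = -1 − 2·2 = -5, t = 4 − 2·(-7) = 18  (check: 858·(-5) + 240·18 = 30)
  q = 1: r = 6, s = 2 − 1·(-5) = 7, t = -7 − 1·18 = -25  (check: 858·7 + 240·(-25) = 6)
The row with r = 6 (the gcd) gives the Bezout coefficients s = 7, t = -25.
Result: 858 · (7) + 240 · (-25) = 6.

gcd(858, 240) = 6; s = 7, t = -25 (check: 858·7 + 240·(-25) = 6).


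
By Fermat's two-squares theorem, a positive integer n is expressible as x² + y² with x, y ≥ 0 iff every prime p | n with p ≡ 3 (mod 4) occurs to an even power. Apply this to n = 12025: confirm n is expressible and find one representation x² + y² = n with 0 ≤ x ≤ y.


Step 1: Factor n = 12025 = 5^2 · 13 · 37.
Step 2: Check the mod-4 condition on each prime factor: 5 ≡ 1 (mod 4), exponent 2; 13 ≡ 1 (mod 4), exponent 1; 37 ≡ 1 (mod 4), exponent 1.
All primes ≡ 3 (mod 4) appear to even exponent (or don't appear), so by the two-squares theorem n IS expressible as a sum of two squares.
Step 3: Build a representation. Group n = k² · m with k = 5 and m = 13 · 37 = 481 (a product of primes ≡ 1 (mod 4)); a representation of m scales to one of n via (k·x)² + (k·y)² = k²(x² + y²). Each prime p ≡ 1 (mod 4) is itself a sum of two squares; find a² by testing p − a² for a perfect square:
  13: 13 − 1² = 12, 13 − 2² = 9 = 3² ⇒ 13 = 2² + 3².
  37: 37 − 1² = 36 = 6² ⇒ 37 = 1² + 6².
  Combine using the Brahmagupta–Fibonacci identity (a² + b²)(c² + d²) = (ac − bd)² + (ad + bc)² = (ac + bd)² + (ad − bc)²:
  13 · 37 = 481: from (2² + 3²)(1² + 6²), take (2·1 − 3·6, 2·6 + 3·1) = (2 − 18, 12 + 3) = (-16, 15); dropping signs (only squares matter) gives (16, 15); check 16² + 15² = 256 + 225 = 481 ✓.
  Scale by k = 5: (5·16, 5·15) = (80, 75).
Step 4: Order so x ≤ y and verify: 75² + 80² = 5625 + 6400 = 12025 = n. ✓

n = 12025 = 75² + 80² (one valid representation with x ≤ y).


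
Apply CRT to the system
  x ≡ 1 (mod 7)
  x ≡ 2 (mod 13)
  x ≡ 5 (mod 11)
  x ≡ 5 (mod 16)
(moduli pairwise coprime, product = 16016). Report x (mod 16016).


Product of moduli M = 7 · 13 · 11 · 16 = 16016.
Merge one congruence at a time:
  Start: x ≡ 1 (mod 7).
  Combine with x ≡ 2 (mod 13); new modulus lcm = 91.
    Write x = 1 + 7·t and substitute into x ≡ 2 (mod 13): 7·t ≡ 2 − 1 = 1 (mod 13).
    The inverse of 7 mod 13 is 2 (since 7·2 = 14 = 1·13 + 1), so t ≡ 2·1 = 2 ≡ 2 (mod 13).
    Then x = 1 + 7·2 = 15, valid modulo lcm(7, 13) = 91: x ≡ 15 (mod 91).
  Combine with x ≡ 5 (mod 11); new modulus lcm = 1001.
    Write x = 15 + 91·t and substitute into x ≡ 5 (mod 11): 91·t ≡ 5 − 15 = -10 (mod 11).
    Reduce coefficients mod 11: 3·t ≡ 1 (mod 11).
    The inverse of 3 mod 11 is 4 (since 3·4 = 12 = 1·11 + 1), so t ≡ 4·1 = 4 ≡ 4 (mod 11).
    Then x = 15 + 91·4 = 379, valid modulo lcm(91, 11) = 1001: x ≡ 379 (mod 1001).
  Combine with x ≡ 5 (mod 16); new modulus lcm = 16016.
    Write x = 379 + 1001·t and substitute into x ≡ 5 (mod 16): 1001·t ≡ 5 − 379 = -374 (mod 16).
    Reduce coefficients mod 16: 9·t ≡ 10 (mod 16).
    The inverse of 9 mod 16 is 9 (since 9·9 = 81 = 5·16 + 1), so t ≡ 9·10 = 90 ≡ 10 (mod 16).
    Then x = 379 + 1001·10 = 10389, valid modulo lcm(1001, 16) = 16016: x ≡ 10389 (mod 16016).
Verify against each original: 10389 mod 7 = 1, 10389 mod 13 = 2, 10389 mod 11 = 5, 10389 mod 16 = 5.

x ≡ 10389 (mod 16016).


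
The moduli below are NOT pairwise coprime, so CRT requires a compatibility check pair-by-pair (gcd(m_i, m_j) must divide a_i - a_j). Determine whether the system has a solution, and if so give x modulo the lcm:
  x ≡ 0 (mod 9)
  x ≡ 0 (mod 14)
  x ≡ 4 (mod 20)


Moduli 9, 14, 20 are not pairwise coprime, so CRT works modulo lcm(m_i) when all pairwise compatibility conditions hold.
Pairwise compatibility: gcd(m_i, m_j) must divide a_i - a_j for every pair.
Merge one congruence at a time:
  Start: x ≡ 0 (mod 9).
  Combine with x ≡ 0 (mod 14): gcd(9, 14) = 1; 0 - 0 = 0, which IS divisible by 1, so compatible.
    Write x = 0 + 9·t and substitute into x ≡ 0 (mod 14): 9·t ≡ 0 − 0 = 0 (mod 14).
    The inverse of 9 mod 14 is 11 (since 9·11 = 99 = 7·14 + 1), so t ≡ 11·0 = 0 ≡ 0 (mod 14).
    Then x = 0 + 9·0 = 0, valid modulo lcm(9, 14) = 126: x ≡ 0 (mod 126).
  Combine with x ≡ 4 (mod 20): gcd(126, 20) = 2; 4 - 0 = 4, which IS divisible by 2, so compatible.
    Write x = 0 + 126·t and substitute into x ≡ 4 (mod 20): 126·t ≡ 4 − 0 = 4 (mod 20).
    Divide the congruence (and modulus) by g = 2: 63·t ≡ 2 (mod 10).
    Reduce coefficients mod 10: 3·t ≡ 2 (mod 10).
    The inverse of 3 mod 10 is 7 (since 3·7 = 21 = 2·10 + 1), so t ≡ 7·2 = 14 ≡ 4 (mod 10).
    Then x = 0 + 126·4 = 504, valid modulo lcm(126, 20) = 1260: x ≡ 504 (mod 1260).
Verify: 504 mod 9 = 0, 504 mod 14 = 0, 504 mod 20 = 4.

x ≡ 504 (mod 1260).


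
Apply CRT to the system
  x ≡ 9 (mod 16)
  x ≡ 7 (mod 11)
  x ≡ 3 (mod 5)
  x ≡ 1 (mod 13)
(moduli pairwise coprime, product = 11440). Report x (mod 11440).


Product of moduli M = 16 · 11 · 5 · 13 = 11440.
Merge one congruence at a time:
  Start: x ≡ 9 (mod 16).
  Combine with x ≡ 7 (mod 11); new modulus lcm = 176.
    Write x = 9 + 16·t and substitute into x ≡ 7 (mod 11): 16·t ≡ 7 − 9 = -2 (mod 11).
    Reduce coefficients mod 11: 5·t ≡ 9 (mod 11).
    The inverse of 5 mod 11 is 9 (since 5·9 = 45 = 4·11 + 1), so t ≡ 9·9 = 81 ≡ 4 (mod 11).
    Then x = 9 + 16·4 = 73, valid modulo lcm(16, 11) = 176: x ≡ 73 (mod 176).
  Combine with x ≡ 3 (mod 5); new modulus lcm = 880.
    Write x = 73 + 176·t and substitute into x ≡ 3 (mod 5): 176·t ≡ 3 − 73 = -70 (mod 5).
    Reduce coefficients mod 5: 1·t ≡ 0 (mod 5).
    So t ≡ 0 (mod 5).
    Then x = 73 + 176·0 = 73, valid modulo lcm(176, 5) = 880: x ≡ 73 (mod 880).
  Combine with x ≡ 1 (mod 13); new modulus lcm = 11440.
    Write x = 73 + 880·t and substitute into x ≡ 1 (mod 13): 880·t ≡ 1 − 73 = -72 (mod 13).
    Reduce coefficients mod 13: 9·t ≡ 6 (mod 13).
    The inverse of 9 mod 13 is 3 (since 9·3 = 27 = 2·13 + 1), so t ≡ 3·6 = 18 ≡ 5 (mod 13).
    Then x = 73 + 880·5 = 4473, valid modulo lcm(880, 13) = 11440: x ≡ 4473 (mod 11440).
Verify against each original: 4473 mod 16 = 9, 4473 mod 11 = 7, 4473 mod 5 = 3, 4473 mod 13 = 1.

x ≡ 4473 (mod 11440).


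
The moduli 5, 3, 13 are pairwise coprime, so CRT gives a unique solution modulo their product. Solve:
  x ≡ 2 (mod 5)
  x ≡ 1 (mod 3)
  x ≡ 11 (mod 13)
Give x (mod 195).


Moduli 5, 3, 13 are pairwise coprime; by CRT there is a unique solution modulo M = 5 · 3 · 13 = 195.
Solve pairwise, accumulating the modulus:
  Start with x ≡ 2 (mod 5).
  Combine with x ≡ 1 (mod 3): since gcd(5, 3) = 1, we get a unique residue mod 15.
    Write x = 2 + 5·t and substitute into x ≡ 1 (mod 3): 5·t ≡ 1 − 2 = -1 (mod 3).
    Reduce coefficients mod 3: 2·t ≡ 2 (mod 3).
    The inverse of 2 mod 3 is 2 (since 2·2 = 4 = 1·3 + 1), so t ≡ 2·2 = 4 ≡ 1 (mod 3).
    Then x = 2 + 5·1 = 7, valid modulo lcm(5, 3) = 15: x ≡ 7 (mod 15).
  Combine with x ≡ 11 (mod 13): since gcd(15, 13) = 1, we get a unique residue mod 195.
    Write x = 7 + 15·t and substitute into x ≡ 11 (mod 13): 15·t ≡ 11 − 7 = 4 (mod 13).
    Reduce coefficients mod 13: 2·t ≡ 4 (mod 13).
    The inverse of 2 mod 13 is 7 (since 2·7 = 14 = 1·13 + 1), so t ≡ 7·4 = 28 ≡ 2 (mod 13).
    Then x = 7 + 15·2 = 37, valid modulo lcm(15, 13) = 195: x ≡ 37 (mod 195).
Verify: 37 mod 5 = 2 ✓, 37 mod 3 = 1 ✓, 37 mod 13 = 11 ✓.

x ≡ 37 (mod 195).


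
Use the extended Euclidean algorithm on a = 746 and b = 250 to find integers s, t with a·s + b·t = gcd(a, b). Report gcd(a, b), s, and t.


Euclidean algorithm on (746, 250) — divide until remainder is 0:
  746 = 2 · 250 + 246
  250 = 1 · 246 + 4
  246 = 61 · 4 + 2
  4 = 2 · 2 + 0
gcd(746, 250) = 2.
Track Bezout coefficients alongside the remainders: start with r₀ = 746 = a·1 + b·0 (s = 1, t = 0) and r₁ = 250 = a·0 + b·1 (s = 0, t = 1); each new remainder r_{k+1} = r_{k-1} − q_k·r_k inherits s_{k+1} = s_{k-1} − q_k·s_k, t_{k+1} = t_{k-1} − q_k·t_k, so r_k = a·s_k + b·t_k at every step:
  q = 2: r = 246, s = 1 − 2·0 = 1, t = 0 − 2·1 = -2  (check: 746·1 + 250·(-2) = 246)
  q = 1: r = 4, s = 0 − 1·1 = -1, t = 1 − 1·(-2) = 3  (check: 746·(-1) + 250·3 = 4)
  q = 61: r = 2, s = 1 − 61·(-1) = 62, t = -2 − 61·3 = -185  (check: 746·62 + 250·(-185) = 2)
The row with r = 2 (the gcd) gives the Bezout coefficients s = 62, t = -185.
Result: 746 · (62) + 250 · (-185) = 2.

gcd(746, 250) = 2; s = 62, t = -185 (check: 746·62 + 250·(-185) = 2).


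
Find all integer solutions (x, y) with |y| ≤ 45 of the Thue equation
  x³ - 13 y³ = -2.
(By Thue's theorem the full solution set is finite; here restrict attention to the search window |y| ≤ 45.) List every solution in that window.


The equation is x³ - 13y³ = -2. For fixed y, x³ = 13·y³ − 2, so a solution requires the RHS to be a perfect cube.
Strategy: iterate y from -45 to 45, compute RHS = 13·y³ − 2, and check whether it is a (positive or negative) perfect cube.
Check small values of y:
  y = 0: RHS = -2 is not a perfect cube.
  y = 1: RHS = 11 is not a perfect cube.
  y = -1: RHS = -15 is not a perfect cube.
  y = 2: RHS = 102 is not a perfect cube.
  y = -2: RHS = -106 is not a perfect cube.
  y = 3: RHS = 349 is not a perfect cube.
  y = -3: RHS = -353 is not a perfect cube.
Continuing the search up to |y| = 45 finds no solutions either.
No (x, y) in the scanned range satisfies the equation.

No integer solutions with |y| ≤ 45.


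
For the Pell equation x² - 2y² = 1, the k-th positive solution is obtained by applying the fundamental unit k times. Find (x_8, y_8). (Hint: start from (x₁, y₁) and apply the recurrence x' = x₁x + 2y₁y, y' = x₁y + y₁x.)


Step 1: Find the fundamental solution (x₁, y₁) of x² - 2y² = 1.
  Expand √2 as a continued fraction. a₀ = ⌊√2⌋ = 1; iterate m_{k+1} = d_k·a_k − m_k, d_{k+1} = (2 − m_{k+1}²)/d_k, a_{k+1} = ⌊(a₀ + m_{k+1})/d_{k+1}⌋ (starting m₀ = 0, d₀ = 1), with convergents p_k = a_k·p_{k-1} + p_{k-2}, q_k = a_k·q_{k-1} + q_{k-2} (p₋₁ = 1, q₋₁ = 0):
  k = 0: a₀ = 1; p₀/q₀ = 1/1; p₀² − 2·q₀² = 1 − 2 = -1.
  k = 1: m = 1, d = 1, a = ⌊(1 + 1)/1⌋ = 2; p/q = (2·1 + 1)/(2·1 + 0) = 3/2; p² − 2·q² = 9 − 8 = 1.
  The first convergent with p² − 2·q² = 1 gives the fundamental solution (x₁, y₁) = (3, 2).
Step 2: Apply the recurrence (x_{n+1}, y_{n+1}) = (x₁x_n + 2y₁y_n, x₁y_n + y₁x_n) repeatedly.
  From (x_1, y_1) = (3, 2): x_2 = 3·3 + 2·2·2 = 17; y_2 = 3·2 + 2·3 = 12.
  From (x_2, y_2) = (17, 12): x_3 = 3·17 + 2·2·12 = 99; y_3 = 3·12 + 2·17 = 70.
  From (x_3, y_3) = (99, 70): x_4 = 3·99 + 2·2·70 = 577; y_4 = 3·70 + 2·99 = 408.
  From (x_4, y_4) = (577, 408): x_5 = 3·577 + 2·2·408 = 3363; y_5 = 3·408 + 2·577 = 2378.
  From (x_5, y_5) = (3363, 2378): x_6 = 3·3363 + 2·2·2378 = 19601; y_6 = 3·2378 + 2·3363 = 13860.
  From (x_6, y_6) = (19601, 13860): x_7 = 3·19601 + 2·2·13860 = 114243; y_7 = 3·13860 + 2·19601 = 80782.
  From (x_7, y_7) = (114243, 80782): x_8 = 3·114243 + 2·2·80782 = 665857; y_8 = 3·80782 + 2·114243 = 470832.
Step 3: Verify x_8² - 2·y_8² = 443365544449 - 443365544448 = 1 (should be 1). ✓

(x_1, y_1) = (3, 2); (x_8, y_8) = (665857, 470832).


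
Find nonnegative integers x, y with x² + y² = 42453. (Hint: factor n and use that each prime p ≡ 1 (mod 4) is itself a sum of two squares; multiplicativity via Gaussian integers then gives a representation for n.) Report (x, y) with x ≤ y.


Step 1: Factor n = 42453 = 3^2 · 53 · 89.
Step 2: Check the mod-4 condition on each prime factor: 3 ≡ 3 (mod 4), exponent 2 (must be even); 53 ≡ 1 (mod 4), exponent 1; 89 ≡ 1 (mod 4), exponent 1.
All primes ≡ 3 (mod 4) appear to even exponent (or don't appear), so by the two-squares theorem n IS expressible as a sum of two squares.
Step 3: Build a representation. Group n = k² · m with k = 3 and m = 53 · 89 = 4717 (a product of primes ≡ 1 (mod 4)); a representation of m scales to one of n via (k·x)² + (k·y)² = k²(x² + y²). Each prime p ≡ 1 (mod 4) is itself a sum of two squares; find a² by testing p − a² for a perfect square:
  53: 53 − 1² = 52, 53 − 2² = 49 = 7² ⇒ 53 = 2² + 7².
  89: 89 − 1² = 88, 89 − 2² = 85, 89 − 3² = 80, 89 − 4² = 73, 89 − 5² = 64 = 8² ⇒ 89 = 5² + 8².
  Combine using the Brahmagupta–Fibonacci identity (a² + b²)(c² + d²) = (ac − bd)² + (ad + bc)² = (ac + bd)² + (ad − bc)²:
  53 · 89 = 4717: from (2² + 7²)(5² + 8²), take (2·5 − 7·8, 2·8 + 7·5) = (10 − 56, 16 + 35) = (-46, 51); dropping signs (only squares matter) gives (46, 51); check 46² + 51² = 2116 + 2601 = 4717 ✓.
  Scale by k = 3: (3·46, 3·51) = (138, 153).
Step 4: Order so x ≤ y and verify: 138² + 153² = 19044 + 23409 = 42453 = n. ✓

n = 42453 = 138² + 153² (one valid representation with x ≤ y).


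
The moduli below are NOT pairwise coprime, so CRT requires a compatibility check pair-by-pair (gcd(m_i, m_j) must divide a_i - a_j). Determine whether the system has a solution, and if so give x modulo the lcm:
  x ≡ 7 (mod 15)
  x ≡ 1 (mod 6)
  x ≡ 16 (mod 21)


Moduli 15, 6, 21 are not pairwise coprime, so CRT works modulo lcm(m_i) when all pairwise compatibility conditions hold.
Pairwise compatibility: gcd(m_i, m_j) must divide a_i - a_j for every pair.
Merge one congruence at a time:
  Start: x ≡ 7 (mod 15).
  Combine with x ≡ 1 (mod 6): gcd(15, 6) = 3; 1 - 7 = -6, which IS divisible by 3, so compatible.
    Write x = 7 + 15·t and substitute into x ≡ 1 (mod 6): 15·t ≡ 1 − 7 = -6 (mod 6).
    Divide the congruence (and modulus) by g = 3: 5·t ≡ -2 (mod 2).
    Reduce coefficients mod 2: 1·t ≡ 0 (mod 2).
    So t ≡ 0 (mod 2).
    Then x = 7 + 15·0 = 7, valid modulo lcm(15, 6) = 30: x ≡ 7 (mod 30).
  Combine with x ≡ 16 (mod 21): gcd(30, 21) = 3; 16 - 7 = 9, which IS divisible by 3, so compatible.
    Write x = 7 + 30·t and substitute into x ≡ 16 (mod 21): 30·t ≡ 16 − 7 = 9 (mod 21).
    Divide the congruence (and modulus) by g = 3: 10·t ≡ 3 (mod 7).
    Reduce coefficients mod 7: 3·t ≡ 3 (mod 7).
    The inverse of 3 mod 7 is 5 (since 3·5 = 15 = 2·7 + 1), so t ≡ 5·3 = 15 ≡ 1 (mod 7).
    Then x = 7 + 30·1 = 37, valid modulo lcm(30, 21) = 210: x ≡ 37 (mod 210).
Verify: 37 mod 15 = 7, 37 mod 6 = 1, 37 mod 21 = 16.

x ≡ 37 (mod 210).


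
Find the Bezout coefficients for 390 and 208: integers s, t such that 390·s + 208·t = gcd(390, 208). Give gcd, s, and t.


Euclidean algorithm on (390, 208) — divide until remainder is 0:
  390 = 1 · 208 + 182
  208 = 1 · 182 + 26
  182 = 7 · 26 + 0
gcd(390, 208) = 26.
Track Bezout coefficients alongside the remainders: start with r₀ = 390 = a·1 + b·0 (s = 1, t = 0) and r₁ = 208 = a·0 + b·1 (s = 0, t = 1); each new remainder r_{k+1} = r_{k-1} − q_k·r_k inherits s_{k+1} = s_{k-1} − q_k·s_k, t_{k+1} = t_{k-1} − q_k·t_k, so r_k = a·s_k + b·t_k at every step:
  q = 1: r = 182, s = 1 − 1·0 = 1, t = 0 − 1·1 = -1  (check: 390·1 + 208·(-1) = 182)
  q = 1: r = 26, s = 0 − 1·1 = -1, t = 1 − 1·(-1) = 2  (check: 390·(-1) + 208·2 = 26)
The row with r = 26 (the gcd) gives the Bezout coefficients s = -1, t = 2.
Result: 390 · (-1) + 208 · (2) = 26.

gcd(390, 208) = 26; s = -1, t = 2 (check: 390·(-1) + 208·2 = 26).


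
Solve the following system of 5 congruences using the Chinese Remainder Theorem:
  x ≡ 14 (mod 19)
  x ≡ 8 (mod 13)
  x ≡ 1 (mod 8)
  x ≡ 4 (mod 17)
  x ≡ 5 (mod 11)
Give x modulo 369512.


Product of moduli M = 19 · 13 · 8 · 17 · 11 = 369512.
Merge one congruence at a time:
  Start: x ≡ 14 (mod 19).
  Combine with x ≡ 8 (mod 13); new modulus lcm = 247.
    Write x = 14 + 19·t and substitute into x ≡ 8 (mod 13): 19·t ≡ 8 − 14 = -6 (mod 13).
    Reduce coefficients mod 13: 6·t ≡ 7 (mod 13).
    The inverse of 6 mod 13 is 11 (since 6·11 = 66 = 5·13 + 1), so t ≡ 11·7 = 77 ≡ 12 (mod 13).
    Then x = 14 + 19·12 = 242, valid modulo lcm(19, 13) = 247: x ≡ 242 (mod 247).
  Combine with x ≡ 1 (mod 8); new modulus lcm = 1976.
    Write x = 242 + 247·t and substitute into x ≡ 1 (mod 8): 247·t ≡ 1 − 242 = -241 (mod 8).
    Reduce coefficients mod 8: 7·t ≡ 7 (mod 8).
    The inverse of 7 mod 8 is 7 (since 7·7 = 49 = 6·8 + 1), so t ≡ 7·7 = 49 ≡ 1 (mod 8).
    Then x = 242 + 247·1 = 489, valid modulo lcm(247, 8) = 1976: x ≡ 489 (mod 1976).
  Combine with x ≡ 4 (mod 17); new modulus lcm = 33592.
    Write x = 489 + 1976·t and substitute into x ≡ 4 (mod 17): 1976·t ≡ 4 − 489 = -485 (mod 17).
    Reduce coefficients mod 17: 4·t ≡ 8 (mod 17).
    The inverse of 4 mod 17 is 13 (since 4·13 = 52 = 3·17 + 1), so t ≡ 13·8 = 104 ≡ 2 (mod 17).
    Then x = 489 + 1976·2 = 4441, valid modulo lcm(1976, 17) = 33592: x ≡ 4441 (mod 33592).
  Combine with x ≡ 5 (mod 11); new modulus lcm = 369512.
    Write x = 4441 + 33592·t and substitute into x ≡ 5 (mod 11): 33592·t ≡ 5 − 4441 = -4436 (mod 11).
    Reduce coefficients mod 11: 9·t ≡ 8 (mod 11).
    The inverse of 9 mod 11 is 5 (since 9·5 = 45 = 4·11 + 1), so t ≡ 5·8 = 40 ≡ 7 (mod 11).
    Then x = 4441 + 33592·7 = 239585, valid modulo lcm(33592, 11) = 369512: x ≡ 239585 (mod 369512).
Verify against each original: 239585 mod 19 = 14, 239585 mod 13 = 8, 239585 mod 8 = 1, 239585 mod 17 = 4, 239585 mod 11 = 5.

x ≡ 239585 (mod 369512).


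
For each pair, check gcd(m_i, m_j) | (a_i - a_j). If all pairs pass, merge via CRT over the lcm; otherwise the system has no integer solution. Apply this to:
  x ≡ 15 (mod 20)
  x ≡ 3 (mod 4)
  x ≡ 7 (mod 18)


Moduli 20, 4, 18 are not pairwise coprime, so CRT works modulo lcm(m_i) when all pairwise compatibility conditions hold.
Pairwise compatibility: gcd(m_i, m_j) must divide a_i - a_j for every pair.
Merge one congruence at a time:
  Start: x ≡ 15 (mod 20).
  Combine with x ≡ 3 (mod 4): gcd(20, 4) = 4; 3 - 15 = -12, which IS divisible by 4, so compatible.
    Write x = 15 + 20·t and substitute into x ≡ 3 (mod 4): 20·t ≡ 3 − 15 = -12 (mod 4).
    Divide the congruence (and modulus) by g = 4: 5·t ≡ -3 (mod 1).
    Modulo 1 every t works; take t = 0.
    Then x = 15 + 20·0 = 15, valid modulo lcm(20, 4) = 20: x ≡ 15 (mod 20).
  Combine with x ≡ 7 (mod 18): gcd(20, 18) = 2; 7 - 15 = -8, which IS divisible by 2, so compatible.
    Write x = 15 + 20·t and substitute into x ≡ 7 (mod 18): 20·t ≡ 7 − 15 = -8 (mod 18).
    Divide the congruence (and modulus) by g = 2: 10·t ≡ -4 (mod 9).
    Reduce coefficients mod 9: 1·t ≡ 5 (mod 9).
    So t ≡ 5 (mod 9).
    Then x = 15 + 20·5 = 115, valid modulo lcm(20, 18) = 180: x ≡ 115 (mod 180).
Verify: 115 mod 20 = 15, 115 mod 4 = 3, 115 mod 18 = 7.

x ≡ 115 (mod 180).


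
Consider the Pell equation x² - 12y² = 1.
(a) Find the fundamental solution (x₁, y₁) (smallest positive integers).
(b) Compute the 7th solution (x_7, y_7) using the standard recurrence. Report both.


Step 1: Find the fundamental solution (x₁, y₁) of x² - 12y² = 1.
  Expand √12 as a continued fraction. a₀ = ⌊√12⌋ = 3; iterate m_{k+1} = d_k·a_k − m_k, d_{k+1} = (12 − m_{k+1}²)/d_k, a_{k+1} = ⌊(a₀ + m_{k+1})/d_{k+1}⌋ (starting m₀ = 0, d₀ = 1), with convergents p_k = a_k·p_{k-1} + p_{k-2}, q_k = a_k·q_{k-1} + q_{k-2} (p₋₁ = 1, q₋₁ = 0):
  k = 0: a₀ = 3; p₀/q₀ = 3/1; p₀² − 12·q₀² = 9 − 12 = -3.
  k = 1: m = 3, d = 3, a = ⌊(3 + 3)/3⌋ = 2; p/q = (2·3 + 1)/(2·1 + 0) = 7/2; p² − 12·q² = 49 − 48 = 1.
  The first convergent with p² − 12·q² = 1 gives the fundamental solution (x₁, y₁) = (7, 2).
Step 2: Apply the recurrence (x_{n+1}, y_{n+1}) = (x₁x_n + 12y₁y_n, x₁y_n + y₁x_n) repeatedly.
  From (x_1, y_1) = (7, 2): x_2 = 7·7 + 12·2·2 = 97; y_2 = 7·2 + 2·7 = 28.
  From (x_2, y_2) = (97, 28): x_3 = 7·97 + 12·2·28 = 1351; y_3 = 7·28 + 2·97 = 390.
  From (x_3, y_3) = (1351, 390): x_4 = 7·1351 + 12·2·390 = 18817; y_4 = 7·390 + 2·1351 = 5432.
  From (x_4, y_4) = (18817, 5432): x_5 = 7·18817 + 12·2·5432 = 262087; y_5 = 7·5432 + 2·18817 = 75658.
  From (x_5, y_5) = (262087, 75658): x_6 = 7·262087 + 12·2·75658 = 3650401; y_6 = 7·75658 + 2·262087 = 1053780.
  From (x_6, y_6) = (3650401, 1053780): x_7 = 7·3650401 + 12·2·1053780 = 50843527; y_7 = 7·1053780 + 2·3650401 = 14677262.
Step 3: Verify x_7² - 12·y_7² = 2585064237799729 - 2585064237799728 = 1 (should be 1). ✓

(x_1, y_1) = (7, 2); (x_7, y_7) = (50843527, 14677262).


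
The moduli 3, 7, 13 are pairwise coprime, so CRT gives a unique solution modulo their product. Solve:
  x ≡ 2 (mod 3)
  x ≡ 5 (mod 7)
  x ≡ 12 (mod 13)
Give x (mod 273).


Moduli 3, 7, 13 are pairwise coprime; by CRT there is a unique solution modulo M = 3 · 7 · 13 = 273.
Solve pairwise, accumulating the modulus:
  Start with x ≡ 2 (mod 3).
  Combine with x ≡ 5 (mod 7): since gcd(3, 7) = 1, we get a unique residue mod 21.
    Write x = 2 + 3·t and substitute into x ≡ 5 (mod 7): 3·t ≡ 5 − 2 = 3 (mod 7).
    The inverse of 3 mod 7 is 5 (since 3·5 = 15 = 2·7 + 1), so t ≡ 5·3 = 15 ≡ 1 (mod 7).
    Then x = 2 + 3·1 = 5, valid modulo lcm(3, 7) = 21: x ≡ 5 (mod 21).
  Combine with x ≡ 12 (mod 13): since gcd(21, 13) = 1, we get a unique residue mod 273.
    Write x = 5 + 21·t and substitute into x ≡ 12 (mod 13): 21·t ≡ 12 − 5 = 7 (mod 13).
    Reduce coefficients mod 13: 8·t ≡ 7 (mod 13).
    The inverse of 8 mod 13 is 5 (since 8·5 = 40 = 3·13 + 1), so t ≡ 5·7 = 35 ≡ 9 (mod 13).
    Then x = 5 + 21·9 = 194, valid modulo lcm(21, 13) = 273: x ≡ 194 (mod 273).
Verify: 194 mod 3 = 2 ✓, 194 mod 7 = 5 ✓, 194 mod 13 = 12 ✓.

x ≡ 194 (mod 273).


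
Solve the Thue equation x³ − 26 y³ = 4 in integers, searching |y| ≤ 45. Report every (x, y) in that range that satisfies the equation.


The equation is x³ - 26y³ = 4. For fixed y, x³ = 26·y³ + 4, so a solution requires the RHS to be a perfect cube.
Strategy: iterate y from -45 to 45, compute RHS = 26·y³ + 4, and check whether it is a (positive or negative) perfect cube.
Check small values of y:
  y = 0: RHS = 4 is not a perfect cube.
  y = 1: RHS = 30 is not a perfect cube.
  y = -1: RHS = -22 is not a perfect cube.
  y = 2: RHS = 212 is not a perfect cube.
  y = -2: RHS = -204 is not a perfect cube.
  y = 3: RHS = 706 is not a perfect cube.
  y = -3: RHS = -698 is not a perfect cube.
Continuing the search up to |y| = 45 finds no solutions either.
No (x, y) in the scanned range satisfies the equation.

No integer solutions with |y| ≤ 45.


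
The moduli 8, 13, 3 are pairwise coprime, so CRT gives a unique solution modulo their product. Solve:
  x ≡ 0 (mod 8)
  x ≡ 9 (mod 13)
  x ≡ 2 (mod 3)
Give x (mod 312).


Moduli 8, 13, 3 are pairwise coprime; by CRT there is a unique solution modulo M = 8 · 13 · 3 = 312.
Solve pairwise, accumulating the modulus:
  Start with x ≡ 0 (mod 8).
  Combine with x ≡ 9 (mod 13): since gcd(8, 13) = 1, we get a unique residue mod 104.
    Write x = 0 + 8·t and substitute into x ≡ 9 (mod 13): 8·t ≡ 9 − 0 = 9 (mod 13).
    The inverse of 8 mod 13 is 5 (since 8·5 = 40 = 3·13 + 1), so t ≡ 5·9 = 45 ≡ 6 (mod 13).
    Then x = 0 + 8·6 = 48, valid modulo lcm(8, 13) = 104: x ≡ 48 (mod 104).
  Combine with x ≡ 2 (mod 3): since gcd(104, 3) = 1, we get a unique residue mod 312.
    Write x = 48 + 104·t and substitute into x ≡ 2 (mod 3): 104·t ≡ 2 − 48 = -46 (mod 3).
    Reduce coefficients mod 3: 2·t ≡ 2 (mod 3).
    The inverse of 2 mod 3 is 2 (since 2·2 = 4 = 1·3 + 1), so t ≡ 2·2 = 4 ≡ 1 (mod 3).
    Then x = 48 + 104·1 = 152, valid modulo lcm(104, 3) = 312: x ≡ 152 (mod 312).
Verify: 152 mod 8 = 0 ✓, 152 mod 13 = 9 ✓, 152 mod 3 = 2 ✓.

x ≡ 152 (mod 312).


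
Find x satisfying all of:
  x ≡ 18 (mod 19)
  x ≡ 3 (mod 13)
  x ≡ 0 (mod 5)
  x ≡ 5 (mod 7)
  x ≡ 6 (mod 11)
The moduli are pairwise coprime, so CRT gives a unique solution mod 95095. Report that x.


Product of moduli M = 19 · 13 · 5 · 7 · 11 = 95095.
Merge one congruence at a time:
  Start: x ≡ 18 (mod 19).
  Combine with x ≡ 3 (mod 13); new modulus lcm = 247.
    Write x = 18 + 19·t and substitute into x ≡ 3 (mod 13): 19·t ≡ 3 − 18 = -15 (mod 13).
    Reduce coefficients mod 13: 6·t ≡ 11 (mod 13).
    The inverse of 6 mod 13 is 11 (since 6·11 = 66 = 5·13 + 1), so t ≡ 11·11 = 121 ≡ 4 (mod 13).
    Then x = 18 + 19·4 = 94, valid modulo lcm(19, 13) = 247: x ≡ 94 (mod 247).
  Combine with x ≡ 0 (mod 5); new modulus lcm = 1235.
    Write x = 94 + 247·t and substitute into x ≡ 0 (mod 5): 247·t ≡ 0 − 94 = -94 (mod 5).
    Reduce coefficients mod 5: 2·t ≡ 1 (mod 5).
    The inverse of 2 mod 5 is 3 (since 2·3 = 6 = 1·5 + 1), so t ≡ 3·1 = 3 ≡ 3 (mod 5).
    Then x = 94 + 247·3 = 835, valid modulo lcm(247, 5) = 1235: x ≡ 835 (mod 1235).
  Combine with x ≡ 5 (mod 7); new modulus lcm = 8645.
    Write x = 835 + 1235·t and substitute into x ≡ 5 (mod 7): 1235·t ≡ 5 − 835 = -830 (mod 7).
    Reduce coefficients mod 7: 3·t ≡ 3 (mod 7).
    The inverse of 3 mod 7 is 5 (since 3·5 = 15 = 2·7 + 1), so t ≡ 5·3 = 15 ≡ 1 (mod 7).
    Then x = 835 + 1235·1 = 2070, valid modulo lcm(1235, 7) = 8645: x ≡ 2070 (mod 8645).
  Combine with x ≡ 6 (mod 11); new modulus lcm = 95095.
    Write x = 2070 + 8645·t and substitute into x ≡ 6 (mod 11): 8645·t ≡ 6 − 2070 = -2064 (mod 11).
    Reduce coefficients mod 11: 10·t ≡ 4 (mod 11).
    The inverse of 10 mod 11 is 10 (since 10·10 = 100 = 9·11 + 1), so t ≡ 10·4 = 40 ≡ 7 (mod 11).
    Then x = 2070 + 8645·7 = 62585, valid modulo lcm(8645, 11) = 95095: x ≡ 62585 (mod 95095).
Verify against each original: 62585 mod 19 = 18, 62585 mod 13 = 3, 62585 mod 5 = 0, 62585 mod 7 = 5, 62585 mod 11 = 6.

x ≡ 62585 (mod 95095).


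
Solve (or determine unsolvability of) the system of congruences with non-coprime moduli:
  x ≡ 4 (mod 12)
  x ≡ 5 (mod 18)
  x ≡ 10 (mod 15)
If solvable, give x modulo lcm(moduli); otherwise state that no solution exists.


Moduli 12, 18, 15 are not pairwise coprime, so CRT works modulo lcm(m_i) when all pairwise compatibility conditions hold.
Pairwise compatibility: gcd(m_i, m_j) must divide a_i - a_j for every pair.
Merge one congruence at a time:
  Start: x ≡ 4 (mod 12).
  Combine with x ≡ 5 (mod 18): gcd(12, 18) = 6, and 5 - 4 = 1 is NOT divisible by 6.
    ⇒ system is inconsistent (no integer solution).

No solution (the system is inconsistent).


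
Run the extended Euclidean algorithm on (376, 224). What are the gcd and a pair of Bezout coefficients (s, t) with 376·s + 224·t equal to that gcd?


Euclidean algorithm on (376, 224) — divide until remainder is 0:
  376 = 1 · 224 + 152
  224 = 1 · 152 + 72
  152 = 2 · 72 + 8
  72 = 9 · 8 + 0
gcd(376, 224) = 8.
Track Bezout coefficients alongside the remainders: start with r₀ = 376 = a·1 + b·0 (s = 1, t = 0) and r₁ = 224 = a·0 + b·1 (s = 0, t = 1); each new remainder r_{k+1} = r_{k-1} − q_k·r_k inherits s_{k+1} = s_{k-1} − q_k·s_k, t_{k+1} = t_{k-1} − q_k·t_k, so r_k = a·s_k + b·t_k at every step:
  q = 1: r = 152, s = 1 − 1·0 = 1, t = 0 − 1·1 = -1  (check: 376·1 + 224·(-1) = 152)
  q = 1: r = 72, s = 0 − 1·1 = -1, t = 1 − 1·(-1) = 2  (check: 376·(-1) + 224·2 = 72)
  q = 2: r = 8, s = 1 − 2·(-1) = 3, t = -1 − 2·2 = -5  (check: 376·3 + 224·(-5) = 8)
The row with r = 8 (the gcd) gives the Bezout coefficients s = 3, t = -5.
Result: 376 · (3) + 224 · (-5) = 8.

gcd(376, 224) = 8; s = 3, t = -5 (check: 376·3 + 224·(-5) = 8).


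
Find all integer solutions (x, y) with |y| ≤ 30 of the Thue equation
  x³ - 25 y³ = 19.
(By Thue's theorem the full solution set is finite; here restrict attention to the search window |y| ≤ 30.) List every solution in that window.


The equation is x³ - 25y³ = 19. For fixed y, x³ = 25·y³ + 19, so a solution requires the RHS to be a perfect cube.
Strategy: iterate y from -30 to 30, compute RHS = 25·y³ + 19, and check whether it is a (positive or negative) perfect cube.
Check small values of y:
  y = 0: RHS = 19 is not a perfect cube.
  y = 1: RHS = 44 is not a perfect cube.
  y = -1: RHS = -6 is not a perfect cube.
  y = 2: RHS = 219 is not a perfect cube.
  y = -2: RHS = -181 is not a perfect cube.
  y = 3: RHS = 694 is not a perfect cube.
  y = -3: RHS = -656 is not a perfect cube.
Continuing the search up to |y| = 30 finds no solutions either.
No (x, y) in the scanned range satisfies the equation.

No integer solutions with |y| ≤ 30.


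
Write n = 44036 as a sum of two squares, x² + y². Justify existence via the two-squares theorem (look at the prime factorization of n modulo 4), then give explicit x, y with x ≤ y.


Step 1: Factor n = 44036 = 2^2 · 101 · 109.
Step 2: Check the mod-4 condition on each prime factor: 2 = 2 (special); 101 ≡ 1 (mod 4), exponent 1; 109 ≡ 1 (mod 4), exponent 1.
All primes ≡ 3 (mod 4) appear to even exponent (or don't appear), so by the two-squares theorem n IS expressible as a sum of two squares.
Step 3: Build a representation. Group n = k² · m with k = 2 and m = 101 · 109 = 11009 (a product of primes ≡ 1 (mod 4)); a representation of m scales to one of n via (k·x)² + (k·y)² = k²(x² + y²). Each prime p ≡ 1 (mod 4) is itself a sum of two squares; find a² by testing p − a² for a perfect square:
  101: 101 − 1² = 100 = 10² ⇒ 101 = 1² + 10².
  109: 109 − 1² = 108, 109 − 2² = 105, 109 − 3² = 100 = 10² ⇒ 109 = 3² + 10².
  Combine using the Brahmagupta–Fibonacci identity (a² + b²)(c² + d²) = (ac − bd)² + (ad + bc)² = (ac + bd)² + (ad − bc)²:
  101 · 109 = 11009: from (1² + 10²)(3² + 10²), take (1·3 − 10·10, 1·10 + 10·3) = (3 − 100, 10 + 30) = (-97, 40); dropping signs (only squares matter) gives (97, 40); check 97² + 40² = 9409 + 1600 = 11009 ✓.
  Scale by k = 2: (2·97, 2·40) = (194, 80).
Step 4: Order so x ≤ y and verify: 80² + 194² = 6400 + 37636 = 44036 = n. ✓

n = 44036 = 80² + 194² (one valid representation with x ≤ y).


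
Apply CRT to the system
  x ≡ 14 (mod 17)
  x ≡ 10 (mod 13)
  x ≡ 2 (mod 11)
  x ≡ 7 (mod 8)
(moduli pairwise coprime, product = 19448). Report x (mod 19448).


Product of moduli M = 17 · 13 · 11 · 8 = 19448.
Merge one congruence at a time:
  Start: x ≡ 14 (mod 17).
  Combine with x ≡ 10 (mod 13); new modulus lcm = 221.
    Write x = 14 + 17·t and substitute into x ≡ 10 (mod 13): 17·t ≡ 10 − 14 = -4 (mod 13).
    Reduce coefficients mod 13: 4·t ≡ 9 (mod 13).
    The inverse of 4 mod 13 is 10 (since 4·10 = 40 = 3·13 + 1), so t ≡ 10·9 = 90 ≡ 12 (mod 13).
    Then x = 14 + 17·12 = 218, valid modulo lcm(17, 13) = 221: x ≡ 218 (mod 221).
  Combine with x ≡ 2 (mod 11); new modulus lcm = 2431.
    Write x = 218 + 221·t and substitute into x ≡ 2 (mod 11): 221·t ≡ 2 − 218 = -216 (mod 11).
    Reduce coefficients mod 11: 1·t ≡ 4 (mod 11).
    So t ≡ 4 (mod 11).
    Then x = 218 + 221·4 = 1102, valid modulo lcm(221, 11) = 2431: x ≡ 1102 (mod 2431).
  Combine with x ≡ 7 (mod 8); new modulus lcm = 19448.
    Write x = 1102 + 2431·t and substitute into x ≡ 7 (mod 8): 2431·t ≡ 7 − 1102 = -1095 (mod 8).
    Reduce coefficients mod 8: 7·t ≡ 1 (mod 8).
    The inverse of 7 mod 8 is 7 (since 7·7 = 49 = 6·8 + 1), so t ≡ 7·1 = 7 ≡ 7 (mod 8).
    Then x = 1102 + 2431·7 = 18119, valid modulo lcm(2431, 8) = 19448: x ≡ 18119 (mod 19448).
Verify against each original: 18119 mod 17 = 14, 18119 mod 13 = 10, 18119 mod 11 = 2, 18119 mod 8 = 7.

x ≡ 18119 (mod 19448).


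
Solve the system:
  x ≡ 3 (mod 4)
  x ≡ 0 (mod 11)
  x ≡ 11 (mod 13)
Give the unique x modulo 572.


Moduli 4, 11, 13 are pairwise coprime; by CRT there is a unique solution modulo M = 4 · 11 · 13 = 572.
Solve pairwise, accumulating the modulus:
  Start with x ≡ 3 (mod 4).
  Combine with x ≡ 0 (mod 11): since gcd(4, 11) = 1, we get a unique residue mod 44.
    Write x = 3 + 4·t and substitute into x ≡ 0 (mod 11): 4·t ≡ 0 − 3 = -3 (mod 11).
    Reduce coefficients mod 11: 4·t ≡ 8 (mod 11).
    The inverse of 4 mod 11 is 3 (since 4·3 = 12 = 1·11 + 1), so t ≡ 3·8 = 24 ≡ 2 (mod 11).
    Then x = 3 + 4·2 = 11, valid modulo lcm(4, 11) = 44: x ≡ 11 (mod 44).
  Combine with x ≡ 11 (mod 13): since gcd(44, 13) = 1, we get a unique residue mod 572.
    Write x = 11 + 44·t and substitute into x ≡ 11 (mod 13): 44·t ≡ 11 − 11 = 0 (mod 13).
    Reduce coefficients mod 13: 5·t ≡ 0 (mod 13).
    The inverse of 5 mod 13 is 8 (since 5·8 = 40 = 3·13 + 1), so t ≡ 8·0 = 0 ≡ 0 (mod 13).
    Then x = 11 + 44·0 = 11, valid modulo lcm(44, 13) = 572: x ≡ 11 (mod 572).
Verify: 11 mod 4 = 3 ✓, 11 mod 11 = 0 ✓, 11 mod 13 = 11 ✓.

x ≡ 11 (mod 572).


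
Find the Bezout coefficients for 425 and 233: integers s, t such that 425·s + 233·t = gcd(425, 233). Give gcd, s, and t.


Euclidean algorithm on (425, 233) — divide until remainder is 0:
  425 = 1 · 233 + 192
  233 = 1 · 192 + 41
  192 = 4 · 41 + 28
  41 = 1 · 28 + 13
  28 = 2 · 13 + 2
  13 = 6 · 2 + 1
  2 = 2 · 1 + 0
gcd(425, 233) = 1.
Track Bezout coefficients alongside the remainders: start with r₀ = 425 = a·1 + b·0 (s = 1, t = 0) and r₁ = 233 = a·0 + b·1 (s = 0, t = 1); each new remainder r_{k+1} = r_{k-1} − q_k·r_k inherits s_{k+1} = s_{k-1} − q_k·s_k, t_{k+1} = t_{k-1} − q_k·t_k, so r_k = a·s_k + b·t_k at every step:
  q = 1: r = 192, s = 1 − 1·0 = 1, t = 0 − 1·1 = -1  (check: 425·1 + 233·(-1) = 192)
  q = 1: r = 41, s = 0 − 1·1 = -1, t = 1 − 1·(-1) = 2  (check: 425·(-1) + 233·2 = 41)
  q = 4: r = 28, s = 1 − 4·(-1) = 5, t = -1 − 4·2 = -9  (check: 425·5 + 233·(-9) = 28)
  q = 1: r = 13, s = -1 − 1·5 = -6, t = 2 − 1·(-9) = 11  (check: 425·(-6) + 233·11 = 13)
  q = 2: r = 2, s = 5 − 2·(-6) = 17, t = -9 − 2·11 = -31  (check: 425·17 + 233·(-31) = 2)
  q = 6: r = 1, s = -6 − 6·17 = -108, t = 11 − 6·(-31) = 197  (check: 425·(-108) + 233·197 = 1)
The row with r = 1 (the gcd) gives the Bezout coefficients s = -108, t = 197.
Result: 425 · (-108) + 233 · (197) = 1.

gcd(425, 233) = 1; s = -108, t = 197 (check: 425·(-108) + 233·197 = 1).


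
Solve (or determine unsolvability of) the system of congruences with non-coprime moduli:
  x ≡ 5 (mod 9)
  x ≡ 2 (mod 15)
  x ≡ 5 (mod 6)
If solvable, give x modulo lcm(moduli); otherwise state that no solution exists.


Moduli 9, 15, 6 are not pairwise coprime, so CRT works modulo lcm(m_i) when all pairwise compatibility conditions hold.
Pairwise compatibility: gcd(m_i, m_j) must divide a_i - a_j for every pair.
Merge one congruence at a time:
  Start: x ≡ 5 (mod 9).
  Combine with x ≡ 2 (mod 15): gcd(9, 15) = 3; 2 - 5 = -3, which IS divisible by 3, so compatible.
    Write x = 5 + 9·t and substitute into x ≡ 2 (mod 15): 9·t ≡ 2 − 5 = -3 (mod 15).
    Divide the congruence (and modulus) by g = 3: 3·t ≡ -1 (mod 5).
    Reduce coefficients mod 5: 3·t ≡ 4 (mod 5).
    The inverse of 3 mod 5 is 2 (since 3·2 = 6 = 1·5 + 1), so t ≡ 2·4 = 8 ≡ 3 (mod 5).
    Then x = 5 + 9·3 = 32, valid modulo lcm(9, 15) = 45: x ≡ 32 (mod 45).
  Combine with x ≡ 5 (mod 6): gcd(45, 6) = 3; 5 - 32 = -27, which IS divisible by 3, so compatible.
    Write x = 32 + 45·t and substitute into x ≡ 5 (mod 6): 45·t ≡ 5 − 32 = -27 (mod 6).
    Divide the congruence (and modulus) by g = 3: 15·t ≡ -9 (mod 2).
    Reduce coefficients mod 2: 1·t ≡ 1 (mod 2).
    So t ≡ 1 (mod 2).
    Then x = 32 + 45·1 = 77, valid modulo lcm(45, 6) = 90: x ≡ 77 (mod 90).
Verify: 77 mod 9 = 5, 77 mod 15 = 2, 77 mod 6 = 5.

x ≡ 77 (mod 90).


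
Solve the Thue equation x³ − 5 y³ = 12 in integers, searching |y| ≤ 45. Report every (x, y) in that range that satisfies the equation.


The equation is x³ - 5y³ = 12. For fixed y, x³ = 5·y³ + 12, so a solution requires the RHS to be a perfect cube.
Strategy: iterate y from -45 to 45, compute RHS = 5·y³ + 12, and check whether it is a (positive or negative) perfect cube.
Check small values of y:
  y = 0: RHS = 12 is not a perfect cube.
  y = 1: RHS = 17 is not a perfect cube.
  y = -1: RHS = 7 is not a perfect cube.
  y = 2: RHS = 52 is not a perfect cube.
  y = -2: RHS = -28 is not a perfect cube.
  y = 3: RHS = 147 is not a perfect cube.
  y = -3: RHS = -123 is not a perfect cube.
Continuing the search up to |y| = 45 finds no solutions either.
No (x, y) in the scanned range satisfies the equation.

No integer solutions with |y| ≤ 45.


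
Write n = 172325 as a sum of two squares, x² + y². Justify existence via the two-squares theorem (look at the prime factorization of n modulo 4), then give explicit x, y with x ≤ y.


Step 1: Factor n = 172325 = 5^2 · 61 · 113.
Step 2: Check the mod-4 condition on each prime factor: 5 ≡ 1 (mod 4), exponent 2; 61 ≡ 1 (mod 4), exponent 1; 113 ≡ 1 (mod 4), exponent 1.
All primes ≡ 3 (mod 4) appear to even exponent (or don't appear), so by the two-squares theorem n IS expressible as a sum of two squares.
Step 3: Build a representation. Group n = k² · m with k = 5 and m = 61 · 113 = 6893 (a product of primes ≡ 1 (mod 4)); a representation of m scales to one of n via (k·x)² + (k·y)² = k²(x² + y²). Each prime p ≡ 1 (mod 4) is itself a sum of two squares; find a² by testing p − a² for a perfect square:
  61: 61 − 1² = 60, 61 − 2² = 57, 61 − 3² = 52, 61 − 4² = 45, 61 − 5² = 36 = 6² ⇒ 61 = 5² + 6².
  113: 113 − 1² = 112, 113 − 2² = 109, 113 − 3² = 104, 113 − 4² = 97, 113 − 5² = 88, 113 − 6² = 77, 113 − 7² = 64 = 8² ⇒ 113 = 7² + 8².
  Combine using the Brahmagupta–Fibonacci identity (a² + b²)(c² + d²) = (ac − bd)² + (ad + bc)² = (ac + bd)² + (ad − bc)²:
  61 · 113 = 6893: from (5² + 6²)(7² + 8²), take (5·7 − 6·8, 5·8 + 6·7) = (35 − 48, 40 + 42) = (-13, 82); dropping signs (only squares matter) gives (13, 82); check 13² + 82² = 169 + 6724 = 6893 ✓.
  Scale by k = 5: (5·13, 5·82) = (65, 410).
Step 4: Order so x ≤ y and verify: 65² + 410² = 4225 + 168100 = 172325 = n. ✓

n = 172325 = 65² + 410² (one valid representation with x ≤ y).
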